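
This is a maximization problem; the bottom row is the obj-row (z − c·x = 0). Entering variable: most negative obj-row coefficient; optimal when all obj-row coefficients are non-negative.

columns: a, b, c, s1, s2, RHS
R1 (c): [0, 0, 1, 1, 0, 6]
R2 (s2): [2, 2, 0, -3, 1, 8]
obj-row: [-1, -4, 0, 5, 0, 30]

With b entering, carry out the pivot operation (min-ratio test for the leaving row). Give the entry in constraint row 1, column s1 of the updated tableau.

Ratio test on column b — row 1: entry 0 ≤ 0; row 2: 8/2 = 4. Minimum is 4 at row 2 (s2 leaves); pivot element 2.
Divide row 2 by 2; eliminate column b from the other rows.
Row 1 update in column s1: 1 − 0·(-3/2) = 1.

1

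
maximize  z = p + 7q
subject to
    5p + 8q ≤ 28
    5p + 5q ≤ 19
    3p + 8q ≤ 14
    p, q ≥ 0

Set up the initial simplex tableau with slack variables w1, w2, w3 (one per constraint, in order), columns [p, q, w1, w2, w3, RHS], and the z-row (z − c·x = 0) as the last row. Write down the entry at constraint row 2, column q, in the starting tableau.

Constraint 2 has coefficient 5 on q.

5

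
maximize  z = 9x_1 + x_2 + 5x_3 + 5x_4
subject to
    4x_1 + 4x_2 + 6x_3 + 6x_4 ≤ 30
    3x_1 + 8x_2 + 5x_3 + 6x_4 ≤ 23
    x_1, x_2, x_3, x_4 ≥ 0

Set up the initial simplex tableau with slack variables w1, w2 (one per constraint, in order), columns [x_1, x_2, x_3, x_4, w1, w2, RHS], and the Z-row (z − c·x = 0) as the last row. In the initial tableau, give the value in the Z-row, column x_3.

The Z-row carries the negated objective coefficients: the x_3 entry is -5.

-5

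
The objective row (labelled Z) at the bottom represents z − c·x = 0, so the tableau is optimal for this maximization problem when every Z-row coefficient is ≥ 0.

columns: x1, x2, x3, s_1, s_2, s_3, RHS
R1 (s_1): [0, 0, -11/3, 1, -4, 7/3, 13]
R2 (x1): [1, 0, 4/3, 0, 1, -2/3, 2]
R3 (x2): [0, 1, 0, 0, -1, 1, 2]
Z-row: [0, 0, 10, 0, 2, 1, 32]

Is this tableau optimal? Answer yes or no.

Every Z-row coefficient is ≥ 0, so the tableau is optimal.

yes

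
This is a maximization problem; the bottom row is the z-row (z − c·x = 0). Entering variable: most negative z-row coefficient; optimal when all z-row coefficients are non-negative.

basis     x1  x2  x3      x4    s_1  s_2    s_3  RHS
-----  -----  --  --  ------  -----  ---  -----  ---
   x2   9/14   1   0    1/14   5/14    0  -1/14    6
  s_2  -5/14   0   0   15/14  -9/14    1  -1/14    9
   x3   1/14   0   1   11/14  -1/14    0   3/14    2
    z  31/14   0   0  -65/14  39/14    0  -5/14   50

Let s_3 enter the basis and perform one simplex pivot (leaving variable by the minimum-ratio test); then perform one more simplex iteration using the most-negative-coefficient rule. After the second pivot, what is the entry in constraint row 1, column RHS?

Ratio test on column s_3 — row 1: entry -1/14 ≤ 0; row 2: entry -1/14 ≤ 0; row 3: 2/(3/14) = 28/3. Minimum is 28/3 at row 3 (x3 leaves); pivot element 3/14.
Divide row 3 by 3/14; eliminate column s_3 from the other rows.
Second iteration: most negative z-row entry is -10/3 in column x4, so x4 enters.
Ratio test on column x4 — row 1: (20/3)/(1/3) = 20; row 2: (29/3)/(4/3) = 29/4; row 3: (28/3)/(11/3) = 28/11. Minimum is 28/11 at row 3 (s_3 leaves); pivot element 11/3.
Divide row 3 by 11/3; eliminate column x4 from the other rows.
After both pivots, the entry at constraint row 1, column RHS is 64/11.

64/11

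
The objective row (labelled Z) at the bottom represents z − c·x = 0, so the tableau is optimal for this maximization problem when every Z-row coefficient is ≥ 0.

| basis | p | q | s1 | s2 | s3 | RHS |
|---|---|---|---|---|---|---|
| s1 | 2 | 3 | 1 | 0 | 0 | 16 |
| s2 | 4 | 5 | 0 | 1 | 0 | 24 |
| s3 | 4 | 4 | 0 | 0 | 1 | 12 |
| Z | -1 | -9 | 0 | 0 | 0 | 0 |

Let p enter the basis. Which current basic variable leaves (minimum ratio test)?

Column p entries and ratios — s1: 16/2 = 8; s2: 24/4 = 6; s3: 12/4 = 3.
Smallest ratio is 3 in the row of s3, so s3 leaves.

s3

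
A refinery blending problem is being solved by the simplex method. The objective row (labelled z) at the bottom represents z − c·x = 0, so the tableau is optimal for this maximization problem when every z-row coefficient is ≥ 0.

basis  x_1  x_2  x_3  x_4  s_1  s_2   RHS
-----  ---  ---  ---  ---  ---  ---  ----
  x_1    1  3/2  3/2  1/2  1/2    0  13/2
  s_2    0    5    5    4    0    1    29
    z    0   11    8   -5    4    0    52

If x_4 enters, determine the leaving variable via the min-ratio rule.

s_2

Column x_4 entries and ratios — x_1: (13/2)/(1/2) = 13; s_2: 29/4 = 29/4.
Smallest ratio is 29/4 in the row of s_2, so s_2 leaves.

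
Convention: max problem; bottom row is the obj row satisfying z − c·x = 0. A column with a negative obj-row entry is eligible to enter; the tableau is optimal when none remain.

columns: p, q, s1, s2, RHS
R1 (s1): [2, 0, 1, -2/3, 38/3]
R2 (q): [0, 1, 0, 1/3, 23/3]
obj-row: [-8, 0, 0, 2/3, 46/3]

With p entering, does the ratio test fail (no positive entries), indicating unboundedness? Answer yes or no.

Column p has positive entries in row(s) 1, so the ratio test bounds it — not unbounded.

no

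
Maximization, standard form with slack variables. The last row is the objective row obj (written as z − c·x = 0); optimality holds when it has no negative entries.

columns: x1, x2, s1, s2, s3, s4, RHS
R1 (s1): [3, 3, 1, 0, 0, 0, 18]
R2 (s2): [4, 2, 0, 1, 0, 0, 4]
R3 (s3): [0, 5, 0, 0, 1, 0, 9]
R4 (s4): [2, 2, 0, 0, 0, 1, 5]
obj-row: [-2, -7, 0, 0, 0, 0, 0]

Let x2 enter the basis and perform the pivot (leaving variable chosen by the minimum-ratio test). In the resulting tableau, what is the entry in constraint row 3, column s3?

1/5

Ratio test on column x2 — row 1: 18/3 = 6; row 2: 4/2 = 2; row 3: 9/5 = 9/5; row 4: 5/2 = 5/2. Minimum is 9/5 at row 3 (s3 leaves); pivot element 5.
Divide row 3 by 5; eliminate column x2 from the other rows.
In the new row 3, the s3 entry is the old entry divided by the pivot: 1/5 = 1/5.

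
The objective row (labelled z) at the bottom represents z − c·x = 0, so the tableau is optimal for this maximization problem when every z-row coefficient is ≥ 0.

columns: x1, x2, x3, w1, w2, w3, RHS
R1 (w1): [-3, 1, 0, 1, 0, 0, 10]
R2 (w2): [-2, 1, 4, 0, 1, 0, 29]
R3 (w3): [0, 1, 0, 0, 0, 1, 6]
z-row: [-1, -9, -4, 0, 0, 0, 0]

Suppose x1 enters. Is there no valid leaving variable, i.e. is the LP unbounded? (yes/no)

yes

Every constraint-row entry in column x1 is ≤ 0, so increasing x1 is unbounded.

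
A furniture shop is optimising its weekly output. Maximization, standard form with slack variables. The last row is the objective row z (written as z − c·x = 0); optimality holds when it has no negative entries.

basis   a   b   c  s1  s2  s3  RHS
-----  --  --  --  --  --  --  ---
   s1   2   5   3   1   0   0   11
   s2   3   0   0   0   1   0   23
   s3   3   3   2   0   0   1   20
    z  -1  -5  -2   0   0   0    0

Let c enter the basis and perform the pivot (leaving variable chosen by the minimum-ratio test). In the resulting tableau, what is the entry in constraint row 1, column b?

5/3

Ratio test on column c — row 1: 11/3 = 11/3; row 2: entry 0 ≤ 0; row 3: 20/2 = 10. Minimum is 11/3 at row 1 (s1 leaves); pivot element 3.
Divide row 1 by 3; eliminate column c from the other rows.
In the new row 1, the b entry is the old entry divided by the pivot: 5/3 = 5/3.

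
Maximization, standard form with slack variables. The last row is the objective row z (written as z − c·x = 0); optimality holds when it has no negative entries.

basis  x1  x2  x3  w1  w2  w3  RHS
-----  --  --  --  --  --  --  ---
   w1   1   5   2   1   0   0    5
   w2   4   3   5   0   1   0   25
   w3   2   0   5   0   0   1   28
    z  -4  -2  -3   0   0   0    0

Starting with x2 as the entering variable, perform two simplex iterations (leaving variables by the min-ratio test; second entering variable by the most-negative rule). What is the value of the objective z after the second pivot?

20

Ratio test on column x2 — row 1: 5/5 = 1; row 2: 25/3 = 25/3; row 3: entry 0 ≤ 0. Minimum is 1 at row 1 (w1 leaves); pivot element 5.
Pivot on row 1; the z-row RHS becomes 0 − (-2)·1 = 2.
Next entering variable (most negative z-row entry -18/5): x1.
Ratio test on column x1 — row 1: 1/(1/5) = 5; row 2: 22/(17/5) = 110/17; row 3: 28/2 = 14. Minimum is 5 at row 1 (x2 leaves); pivot element 1/5.
After the second pivot the z-row RHS is 2 − (-18/5)·5 = 20.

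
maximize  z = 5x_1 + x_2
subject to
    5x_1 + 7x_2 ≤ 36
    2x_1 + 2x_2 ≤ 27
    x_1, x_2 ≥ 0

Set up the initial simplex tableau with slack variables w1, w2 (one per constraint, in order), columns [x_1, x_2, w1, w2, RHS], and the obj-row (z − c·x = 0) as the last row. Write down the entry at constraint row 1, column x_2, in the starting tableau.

Constraint 1 has coefficient 7 on x_2.

7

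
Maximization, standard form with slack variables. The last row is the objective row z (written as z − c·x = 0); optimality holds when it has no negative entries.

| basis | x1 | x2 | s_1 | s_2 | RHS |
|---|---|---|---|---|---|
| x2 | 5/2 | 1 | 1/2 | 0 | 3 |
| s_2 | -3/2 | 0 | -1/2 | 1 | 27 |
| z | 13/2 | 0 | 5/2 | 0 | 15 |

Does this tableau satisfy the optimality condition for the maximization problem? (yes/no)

yes

Every z-row coefficient is ≥ 0, so the tableau is optimal.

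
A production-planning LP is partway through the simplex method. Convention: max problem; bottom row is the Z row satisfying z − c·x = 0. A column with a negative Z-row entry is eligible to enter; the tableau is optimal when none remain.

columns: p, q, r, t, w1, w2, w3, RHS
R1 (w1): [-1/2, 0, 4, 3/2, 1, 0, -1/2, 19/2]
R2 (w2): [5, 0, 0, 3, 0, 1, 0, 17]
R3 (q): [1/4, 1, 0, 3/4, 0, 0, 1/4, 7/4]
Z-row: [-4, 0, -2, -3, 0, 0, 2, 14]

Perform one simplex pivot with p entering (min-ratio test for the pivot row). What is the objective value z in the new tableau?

Ratio test on column p — row 1: entry -1/2 ≤ 0; row 2: 17/5 = 17/5; row 3: (7/4)/(1/4) = 7. Minimum is 17/5 at row 2 (w2 leaves); pivot element 5.
Pivot on row 2; the Z-row RHS becomes 14 − (-4)·(17/5) = 138/5.

138/5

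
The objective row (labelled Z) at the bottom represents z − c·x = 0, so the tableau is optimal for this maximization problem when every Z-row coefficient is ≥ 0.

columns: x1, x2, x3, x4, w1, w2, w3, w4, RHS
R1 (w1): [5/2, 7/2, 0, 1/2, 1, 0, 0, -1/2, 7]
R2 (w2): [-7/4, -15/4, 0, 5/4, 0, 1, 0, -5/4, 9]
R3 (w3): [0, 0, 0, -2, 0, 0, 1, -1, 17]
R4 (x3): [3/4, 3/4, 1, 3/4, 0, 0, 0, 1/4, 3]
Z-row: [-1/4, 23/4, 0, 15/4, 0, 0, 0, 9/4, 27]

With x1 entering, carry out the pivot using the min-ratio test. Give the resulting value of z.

277/10

Ratio test on column x1 — row 1: 7/(5/2) = 14/5; row 2: entry -7/4 ≤ 0; row 3: entry 0 ≤ 0; row 4: 3/(3/4) = 4. Minimum is 14/5 at row 1 (w1 leaves); pivot element 5/2.
Pivot on row 1; the Z-row RHS becomes 27 − (-1/4)·(14/5) = 277/10.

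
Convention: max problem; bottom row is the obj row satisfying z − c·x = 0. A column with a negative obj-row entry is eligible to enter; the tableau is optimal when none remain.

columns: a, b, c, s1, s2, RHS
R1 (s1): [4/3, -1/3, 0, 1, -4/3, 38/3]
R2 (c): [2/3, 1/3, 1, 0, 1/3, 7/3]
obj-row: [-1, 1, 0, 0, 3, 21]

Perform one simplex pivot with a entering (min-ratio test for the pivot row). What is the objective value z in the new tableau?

Ratio test on column a — row 1: (38/3)/(4/3) = 19/2; row 2: (7/3)/(2/3) = 7/2. Minimum is 7/2 at row 2 (c leaves); pivot element 2/3.
Pivot on row 2; the obj-row RHS becomes 21 − (-1)·(7/2) = 49/2.

49/2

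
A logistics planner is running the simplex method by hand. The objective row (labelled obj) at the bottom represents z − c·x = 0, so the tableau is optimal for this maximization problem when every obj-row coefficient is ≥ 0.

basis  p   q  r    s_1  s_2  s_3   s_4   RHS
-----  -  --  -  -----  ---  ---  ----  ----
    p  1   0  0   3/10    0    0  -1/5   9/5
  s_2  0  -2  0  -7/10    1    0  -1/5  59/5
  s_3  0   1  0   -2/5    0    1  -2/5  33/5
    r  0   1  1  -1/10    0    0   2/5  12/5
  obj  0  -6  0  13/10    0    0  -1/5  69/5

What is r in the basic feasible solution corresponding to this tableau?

12/5

r is basic (row 4); its value is the RHS of that row, 12/5.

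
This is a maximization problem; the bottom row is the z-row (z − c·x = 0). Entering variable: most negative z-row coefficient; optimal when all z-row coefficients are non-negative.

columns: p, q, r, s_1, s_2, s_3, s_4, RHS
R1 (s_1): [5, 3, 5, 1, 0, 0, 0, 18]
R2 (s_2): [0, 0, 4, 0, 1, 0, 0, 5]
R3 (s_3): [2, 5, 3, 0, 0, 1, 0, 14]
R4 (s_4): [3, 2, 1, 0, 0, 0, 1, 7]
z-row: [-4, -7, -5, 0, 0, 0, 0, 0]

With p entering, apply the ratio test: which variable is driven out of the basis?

s_4

Column p entries and ratios — s_1: 18/5 = 18/5; s_2: 0 ≤ 0, skip; s_3: 14/2 = 7; s_4: 7/3 = 7/3.
Smallest ratio is 7/3 in the row of s_4, so s_4 leaves.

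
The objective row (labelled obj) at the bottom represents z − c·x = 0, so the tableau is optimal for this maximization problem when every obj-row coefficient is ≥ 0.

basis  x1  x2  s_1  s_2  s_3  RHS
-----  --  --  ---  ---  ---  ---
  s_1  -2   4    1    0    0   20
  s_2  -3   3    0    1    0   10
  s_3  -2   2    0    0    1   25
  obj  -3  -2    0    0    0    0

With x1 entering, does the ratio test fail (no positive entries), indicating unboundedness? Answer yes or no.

yes

Every constraint-row entry in column x1 is ≤ 0, so increasing x1 is unbounded.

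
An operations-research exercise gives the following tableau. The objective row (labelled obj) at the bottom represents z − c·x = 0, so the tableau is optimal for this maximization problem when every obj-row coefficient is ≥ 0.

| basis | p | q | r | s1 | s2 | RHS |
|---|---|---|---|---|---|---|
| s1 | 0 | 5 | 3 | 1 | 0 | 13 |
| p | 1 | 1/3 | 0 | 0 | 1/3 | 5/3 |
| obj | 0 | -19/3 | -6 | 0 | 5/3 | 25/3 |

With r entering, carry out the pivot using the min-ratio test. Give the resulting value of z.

103/3

Ratio test on column r — row 1: 13/3 = 13/3; row 2: entry 0 ≤ 0. Minimum is 13/3 at row 1 (s1 leaves); pivot element 3.
Pivot on row 1; the obj-row RHS becomes 25/3 − (-6)·(13/3) = 103/3.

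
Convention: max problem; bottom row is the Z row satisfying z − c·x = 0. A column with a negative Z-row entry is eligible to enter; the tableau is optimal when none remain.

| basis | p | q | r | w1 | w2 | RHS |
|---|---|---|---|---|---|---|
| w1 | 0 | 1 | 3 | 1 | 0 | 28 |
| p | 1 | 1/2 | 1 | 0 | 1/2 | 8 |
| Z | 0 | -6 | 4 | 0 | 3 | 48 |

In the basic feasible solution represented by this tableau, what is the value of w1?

w1 is basic (row 1); its value is the RHS of that row, 28.

28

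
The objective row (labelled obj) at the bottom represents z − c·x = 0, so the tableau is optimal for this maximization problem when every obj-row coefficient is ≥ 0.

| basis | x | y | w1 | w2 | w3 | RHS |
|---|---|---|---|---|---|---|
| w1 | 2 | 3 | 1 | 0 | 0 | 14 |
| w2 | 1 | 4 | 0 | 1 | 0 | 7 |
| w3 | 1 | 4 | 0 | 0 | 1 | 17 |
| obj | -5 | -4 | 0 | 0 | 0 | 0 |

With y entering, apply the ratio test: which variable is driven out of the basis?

Column y entries and ratios — w1: 14/3 = 14/3; w2: 7/4 = 7/4; w3: 17/4 = 17/4.
Smallest ratio is 7/4 in the row of w2, so w2 leaves.

w2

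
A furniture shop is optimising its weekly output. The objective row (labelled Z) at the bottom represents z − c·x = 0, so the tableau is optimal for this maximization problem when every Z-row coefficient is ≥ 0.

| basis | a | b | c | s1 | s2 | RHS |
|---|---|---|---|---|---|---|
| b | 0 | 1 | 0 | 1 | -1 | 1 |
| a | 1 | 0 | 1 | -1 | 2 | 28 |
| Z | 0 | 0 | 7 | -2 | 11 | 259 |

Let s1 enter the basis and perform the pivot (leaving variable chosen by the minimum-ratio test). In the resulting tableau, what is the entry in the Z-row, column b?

2

Ratio test on column s1 — row 1: 1/1 = 1; row 2: entry -1 ≤ 0. Minimum is 1 at row 1 (b leaves); pivot element 1.
Divide row 1 by 1; eliminate column s1 from the other rows.
Z-row update in column b: 0 − (-2)·1 = 2.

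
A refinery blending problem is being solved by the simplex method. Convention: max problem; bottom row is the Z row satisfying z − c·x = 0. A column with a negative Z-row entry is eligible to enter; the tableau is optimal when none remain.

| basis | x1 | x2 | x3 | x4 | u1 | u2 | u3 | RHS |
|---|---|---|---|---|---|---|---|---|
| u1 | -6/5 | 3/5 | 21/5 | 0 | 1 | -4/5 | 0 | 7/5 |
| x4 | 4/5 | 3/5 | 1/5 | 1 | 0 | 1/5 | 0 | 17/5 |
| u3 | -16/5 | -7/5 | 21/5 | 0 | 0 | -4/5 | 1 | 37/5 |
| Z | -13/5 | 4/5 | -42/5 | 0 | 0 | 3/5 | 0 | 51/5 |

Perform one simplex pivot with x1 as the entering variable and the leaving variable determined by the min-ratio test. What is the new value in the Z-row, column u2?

5/4

Ratio test on column x1 — row 1: entry -6/5 ≤ 0; row 2: (17/5)/(4/5) = 17/4; row 3: entry -16/5 ≤ 0. Minimum is 17/4 at row 2 (x4 leaves); pivot element 4/5.
Divide row 2 by 4/5; eliminate column x1 from the other rows.
Z-row update in column u2: 3/5 − (-13/5)·(1/4) = 5/4.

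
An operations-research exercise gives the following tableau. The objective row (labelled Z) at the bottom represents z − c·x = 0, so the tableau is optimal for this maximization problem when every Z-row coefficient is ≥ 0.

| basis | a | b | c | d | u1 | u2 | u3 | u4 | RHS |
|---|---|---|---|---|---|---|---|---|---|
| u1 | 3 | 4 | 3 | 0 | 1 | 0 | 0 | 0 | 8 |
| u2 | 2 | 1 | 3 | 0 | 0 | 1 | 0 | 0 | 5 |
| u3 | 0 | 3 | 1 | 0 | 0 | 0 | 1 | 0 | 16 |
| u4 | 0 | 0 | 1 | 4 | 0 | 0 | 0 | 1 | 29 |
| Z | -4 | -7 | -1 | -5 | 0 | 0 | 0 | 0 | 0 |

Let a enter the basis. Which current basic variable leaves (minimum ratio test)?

u2

Column a entries and ratios — u1: 8/3 = 8/3; u2: 5/2 = 5/2; u3: 0 ≤ 0, skip; u4: 0 ≤ 0, skip.
Smallest ratio is 5/2 in the row of u2, so u2 leaves.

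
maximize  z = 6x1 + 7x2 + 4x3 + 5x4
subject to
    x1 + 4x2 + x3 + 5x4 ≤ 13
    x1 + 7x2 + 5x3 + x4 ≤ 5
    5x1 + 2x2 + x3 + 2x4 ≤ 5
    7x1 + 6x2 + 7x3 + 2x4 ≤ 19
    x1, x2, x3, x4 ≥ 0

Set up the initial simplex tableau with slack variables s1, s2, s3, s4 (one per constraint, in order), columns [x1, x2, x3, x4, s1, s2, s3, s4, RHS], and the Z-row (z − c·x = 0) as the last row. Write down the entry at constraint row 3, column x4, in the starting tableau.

2

Constraint 3 has coefficient 2 on x4.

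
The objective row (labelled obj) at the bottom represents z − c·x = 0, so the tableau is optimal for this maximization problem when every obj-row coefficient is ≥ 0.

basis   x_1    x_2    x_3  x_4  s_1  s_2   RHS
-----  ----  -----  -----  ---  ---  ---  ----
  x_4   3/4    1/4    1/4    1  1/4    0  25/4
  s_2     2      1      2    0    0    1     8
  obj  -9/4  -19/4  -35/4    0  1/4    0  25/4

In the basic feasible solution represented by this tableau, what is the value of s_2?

s_2 is basic (row 2); its value is the RHS of that row, 8.

8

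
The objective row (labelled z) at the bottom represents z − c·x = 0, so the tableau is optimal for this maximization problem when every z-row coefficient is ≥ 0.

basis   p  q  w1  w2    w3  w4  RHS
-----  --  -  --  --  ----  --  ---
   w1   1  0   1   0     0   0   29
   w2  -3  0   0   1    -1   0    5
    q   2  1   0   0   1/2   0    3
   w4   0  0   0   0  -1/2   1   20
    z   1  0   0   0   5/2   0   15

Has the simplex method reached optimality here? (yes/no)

yes

Every z-row coefficient is ≥ 0, so the tableau is optimal.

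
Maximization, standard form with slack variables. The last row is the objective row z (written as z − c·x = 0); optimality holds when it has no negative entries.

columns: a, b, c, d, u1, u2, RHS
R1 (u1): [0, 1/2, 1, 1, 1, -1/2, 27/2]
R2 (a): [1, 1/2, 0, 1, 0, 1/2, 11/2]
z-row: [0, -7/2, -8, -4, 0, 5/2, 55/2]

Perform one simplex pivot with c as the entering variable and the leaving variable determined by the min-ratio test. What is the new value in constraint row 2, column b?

1/2

Ratio test on column c — row 1: (27/2)/1 = 27/2; row 2: entry 0 ≤ 0. Minimum is 27/2 at row 1 (u1 leaves); pivot element 1.
Divide row 1 by 1; eliminate column c from the other rows.
Row 2 update in column b: 1/2 − 0·(1/2) = 1/2.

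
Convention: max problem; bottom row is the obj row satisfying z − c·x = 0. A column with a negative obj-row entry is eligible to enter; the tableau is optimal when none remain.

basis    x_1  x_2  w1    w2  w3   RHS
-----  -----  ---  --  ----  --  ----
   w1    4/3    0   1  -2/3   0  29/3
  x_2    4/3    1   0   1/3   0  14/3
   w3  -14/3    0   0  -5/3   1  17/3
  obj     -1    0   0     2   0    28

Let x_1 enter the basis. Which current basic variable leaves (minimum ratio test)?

Column x_1 entries and ratios — w1: (29/3)/(4/3) = 29/4; x_2: (14/3)/(4/3) = 7/2; w3: -14/3 ≤ 0, skip.
Smallest ratio is 7/2 in the row of x_2, so x_2 leaves.

x_2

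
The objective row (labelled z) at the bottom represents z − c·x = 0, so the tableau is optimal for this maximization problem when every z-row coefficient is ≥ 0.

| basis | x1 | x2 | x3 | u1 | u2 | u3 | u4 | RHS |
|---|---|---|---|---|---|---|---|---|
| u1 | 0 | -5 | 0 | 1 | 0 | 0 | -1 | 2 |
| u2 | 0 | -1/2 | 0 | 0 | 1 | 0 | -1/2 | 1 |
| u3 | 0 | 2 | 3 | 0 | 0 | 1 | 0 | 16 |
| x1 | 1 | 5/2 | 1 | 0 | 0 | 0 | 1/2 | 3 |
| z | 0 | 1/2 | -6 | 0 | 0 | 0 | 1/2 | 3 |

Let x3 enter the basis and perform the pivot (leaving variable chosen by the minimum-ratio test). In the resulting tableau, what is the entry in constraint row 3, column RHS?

Ratio test on column x3 — row 1: entry 0 ≤ 0; row 2: entry 0 ≤ 0; row 3: 16/3 = 16/3; row 4: 3/1 = 3. Minimum is 3 at row 4 (x1 leaves); pivot element 1.
Divide row 4 by 1; eliminate column x3 from the other rows.
Row 3 update in column RHS: 16 − 3·3 = 7.

7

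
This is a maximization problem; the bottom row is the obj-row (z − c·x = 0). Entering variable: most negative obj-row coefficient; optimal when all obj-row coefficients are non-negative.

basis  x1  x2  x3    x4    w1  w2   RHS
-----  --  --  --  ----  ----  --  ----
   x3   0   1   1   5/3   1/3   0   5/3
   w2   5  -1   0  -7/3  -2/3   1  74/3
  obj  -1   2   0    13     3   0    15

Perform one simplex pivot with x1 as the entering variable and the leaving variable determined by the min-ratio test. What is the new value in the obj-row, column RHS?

Ratio test on column x1 — row 1: entry 0 ≤ 0; row 2: (74/3)/5 = 74/15. Minimum is 74/15 at row 2 (w2 leaves); pivot element 5.
Divide row 2 by 5; eliminate column x1 from the other rows.
obj-row update in column RHS: 15 − (-1)·(74/15) = 299/15.

299/15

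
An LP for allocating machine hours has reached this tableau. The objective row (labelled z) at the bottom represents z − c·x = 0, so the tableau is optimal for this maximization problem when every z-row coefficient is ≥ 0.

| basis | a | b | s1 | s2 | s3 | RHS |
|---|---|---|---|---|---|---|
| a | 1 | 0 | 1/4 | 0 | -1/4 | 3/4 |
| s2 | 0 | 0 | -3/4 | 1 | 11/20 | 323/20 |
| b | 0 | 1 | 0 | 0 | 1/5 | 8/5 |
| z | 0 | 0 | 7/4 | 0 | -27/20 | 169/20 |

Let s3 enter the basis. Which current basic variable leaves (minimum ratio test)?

b

Column s3 entries and ratios — a: -1/4 ≤ 0, skip; s2: (323/20)/(11/20) = 323/11; b: (8/5)/(1/5) = 8.
Smallest ratio is 8 in the row of b, so b leaves.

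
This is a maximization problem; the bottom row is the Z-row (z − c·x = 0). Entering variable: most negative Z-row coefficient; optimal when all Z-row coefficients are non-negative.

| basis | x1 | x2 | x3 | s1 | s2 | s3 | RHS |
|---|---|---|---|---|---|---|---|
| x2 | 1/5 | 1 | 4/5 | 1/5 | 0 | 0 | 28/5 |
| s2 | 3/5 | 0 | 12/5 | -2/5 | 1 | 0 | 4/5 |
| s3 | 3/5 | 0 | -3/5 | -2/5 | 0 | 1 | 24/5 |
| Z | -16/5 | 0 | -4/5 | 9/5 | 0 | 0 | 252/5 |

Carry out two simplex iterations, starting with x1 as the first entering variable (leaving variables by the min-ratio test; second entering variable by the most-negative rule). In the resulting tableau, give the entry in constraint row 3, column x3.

Ratio test on column x1 — row 1: (28/5)/(1/5) = 28; row 2: (4/5)/(3/5) = 4/3; row 3: (24/5)/(3/5) = 8. Minimum is 4/3 at row 2 (s2 leaves); pivot element 3/5.
Divide row 2 by 3/5; eliminate column x1 from the other rows.
Second iteration: most negative Z-row entry is -1/3 in column s1, so s1 enters.
Ratio test on column s1 — row 1: (16/3)/(1/3) = 16; row 2: entry -2/3 ≤ 0; row 3: entry 0 ≤ 0. Minimum is 16 at row 1 (x2 leaves); pivot element 1/3.
Divide row 1 by 1/3; eliminate column s1 from the other rows.
After both pivots, the entry at constraint row 3, column x3 is -3.

-3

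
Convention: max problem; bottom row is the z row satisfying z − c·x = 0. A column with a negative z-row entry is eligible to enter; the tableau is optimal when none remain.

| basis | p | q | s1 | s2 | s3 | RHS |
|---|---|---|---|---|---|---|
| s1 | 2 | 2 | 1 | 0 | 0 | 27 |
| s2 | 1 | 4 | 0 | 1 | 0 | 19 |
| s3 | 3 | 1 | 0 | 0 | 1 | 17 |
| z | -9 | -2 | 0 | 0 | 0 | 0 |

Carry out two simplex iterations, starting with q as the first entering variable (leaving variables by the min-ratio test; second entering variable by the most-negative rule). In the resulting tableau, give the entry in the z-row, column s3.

34/11

Ratio test on column q — row 1: 27/2 = 27/2; row 2: 19/4 = 19/4; row 3: 17/1 = 17. Minimum is 19/4 at row 2 (s2 leaves); pivot element 4.
Divide row 2 by 4; eliminate column q from the other rows.
Second iteration: most negative z-row entry is -17/2 in column p, so p enters.
Ratio test on column p — row 1: (35/2)/(3/2) = 35/3; row 2: (19/4)/(1/4) = 19; row 3: (49/4)/(11/4) = 49/11. Minimum is 49/11 at row 3 (s3 leaves); pivot element 11/4.
Divide row 3 by 11/4; eliminate column p from the other rows.
After both pivots, the entry at the z-row, column s3 is 34/11.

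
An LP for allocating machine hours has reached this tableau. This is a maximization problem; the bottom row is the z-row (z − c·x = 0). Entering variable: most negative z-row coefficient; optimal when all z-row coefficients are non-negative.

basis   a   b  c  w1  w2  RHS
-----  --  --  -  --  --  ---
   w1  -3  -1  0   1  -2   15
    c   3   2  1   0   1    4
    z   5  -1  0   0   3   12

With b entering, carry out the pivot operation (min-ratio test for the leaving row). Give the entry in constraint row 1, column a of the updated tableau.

-3/2

Ratio test on column b — row 1: entry -1 ≤ 0; row 2: 4/2 = 2. Minimum is 2 at row 2 (c leaves); pivot element 2.
Divide row 2 by 2; eliminate column b from the other rows.
Row 1 update in column a: -3 − (-1)·(3/2) = -3/2.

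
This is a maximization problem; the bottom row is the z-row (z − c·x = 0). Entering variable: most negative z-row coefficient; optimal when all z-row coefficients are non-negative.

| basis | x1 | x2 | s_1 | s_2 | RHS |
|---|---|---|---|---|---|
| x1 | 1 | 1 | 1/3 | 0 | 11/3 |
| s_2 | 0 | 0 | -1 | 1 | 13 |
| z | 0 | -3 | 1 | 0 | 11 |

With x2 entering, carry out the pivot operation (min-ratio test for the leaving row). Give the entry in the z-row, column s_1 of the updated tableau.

2

Ratio test on column x2 — row 1: (11/3)/1 = 11/3; row 2: entry 0 ≤ 0. Minimum is 11/3 at row 1 (x1 leaves); pivot element 1.
Divide row 1 by 1; eliminate column x2 from the other rows.
z-row update in column s_1: 1 − (-3)·(1/3) = 2.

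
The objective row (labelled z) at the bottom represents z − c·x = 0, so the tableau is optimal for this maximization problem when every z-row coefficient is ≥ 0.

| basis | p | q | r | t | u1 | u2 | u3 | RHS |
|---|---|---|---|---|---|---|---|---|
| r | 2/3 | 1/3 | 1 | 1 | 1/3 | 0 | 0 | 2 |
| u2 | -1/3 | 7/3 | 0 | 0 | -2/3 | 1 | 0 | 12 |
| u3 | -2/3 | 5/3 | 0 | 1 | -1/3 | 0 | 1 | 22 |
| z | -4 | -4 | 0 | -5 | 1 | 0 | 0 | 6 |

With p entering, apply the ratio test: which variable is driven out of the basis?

r

Column p entries and ratios — r: 2/(2/3) = 3; u2: -1/3 ≤ 0, skip; u3: -2/3 ≤ 0, skip.
Smallest ratio is 3 in the row of r, so r leaves.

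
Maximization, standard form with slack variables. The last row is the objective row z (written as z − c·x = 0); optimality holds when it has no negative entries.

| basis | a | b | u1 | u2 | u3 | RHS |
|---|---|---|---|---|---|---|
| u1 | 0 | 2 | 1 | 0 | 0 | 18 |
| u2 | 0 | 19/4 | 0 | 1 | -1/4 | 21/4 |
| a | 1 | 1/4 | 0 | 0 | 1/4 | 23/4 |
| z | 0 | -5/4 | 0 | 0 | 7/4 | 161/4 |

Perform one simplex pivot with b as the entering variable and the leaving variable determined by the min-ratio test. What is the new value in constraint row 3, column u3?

5/19

Ratio test on column b — row 1: 18/2 = 9; row 2: (21/4)/(19/4) = 21/19; row 3: (23/4)/(1/4) = 23. Minimum is 21/19 at row 2 (u2 leaves); pivot element 19/4.
Divide row 2 by 19/4; eliminate column b from the other rows.
Row 3 update in column u3: 1/4 − (1/4)·(-1/19) = 5/19.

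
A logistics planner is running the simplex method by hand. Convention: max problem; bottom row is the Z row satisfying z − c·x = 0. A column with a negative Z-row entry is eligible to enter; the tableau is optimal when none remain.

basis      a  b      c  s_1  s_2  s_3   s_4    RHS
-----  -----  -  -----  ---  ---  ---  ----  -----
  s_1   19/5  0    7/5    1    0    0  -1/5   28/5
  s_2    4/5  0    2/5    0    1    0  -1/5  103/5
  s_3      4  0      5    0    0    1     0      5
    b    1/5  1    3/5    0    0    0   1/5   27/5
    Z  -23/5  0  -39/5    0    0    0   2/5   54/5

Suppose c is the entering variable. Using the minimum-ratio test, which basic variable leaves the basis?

Column c entries and ratios — s_1: (28/5)/(7/5) = 4; s_2: (103/5)/(2/5) = 103/2; s_3: 5/5 = 1; b: (27/5)/(3/5) = 9.
Smallest ratio is 1 in the row of s_3, so s_3 leaves.

s_3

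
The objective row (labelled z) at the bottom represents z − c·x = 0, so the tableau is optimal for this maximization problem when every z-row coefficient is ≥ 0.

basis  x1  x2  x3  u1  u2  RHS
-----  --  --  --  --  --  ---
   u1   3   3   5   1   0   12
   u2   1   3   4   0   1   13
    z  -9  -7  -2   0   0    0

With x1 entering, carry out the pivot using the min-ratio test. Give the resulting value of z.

36

Ratio test on column x1 — row 1: 12/3 = 4; row 2: 13/1 = 13. Minimum is 4 at row 1 (u1 leaves); pivot element 3.
Pivot on row 1; the z-row RHS becomes 0 − (-9)·4 = 36.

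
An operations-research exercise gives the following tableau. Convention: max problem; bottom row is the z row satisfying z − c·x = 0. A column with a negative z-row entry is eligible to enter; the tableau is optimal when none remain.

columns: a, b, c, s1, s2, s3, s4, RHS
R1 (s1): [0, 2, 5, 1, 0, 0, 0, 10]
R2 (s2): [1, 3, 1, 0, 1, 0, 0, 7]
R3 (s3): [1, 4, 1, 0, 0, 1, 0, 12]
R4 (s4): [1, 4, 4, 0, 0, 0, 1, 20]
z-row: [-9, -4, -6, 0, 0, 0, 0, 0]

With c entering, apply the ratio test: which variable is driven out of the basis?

Column c entries and ratios — s1: 10/5 = 2; s2: 7/1 = 7; s3: 12/1 = 12; s4: 20/4 = 5.
Smallest ratio is 2 in the row of s1, so s1 leaves.

s1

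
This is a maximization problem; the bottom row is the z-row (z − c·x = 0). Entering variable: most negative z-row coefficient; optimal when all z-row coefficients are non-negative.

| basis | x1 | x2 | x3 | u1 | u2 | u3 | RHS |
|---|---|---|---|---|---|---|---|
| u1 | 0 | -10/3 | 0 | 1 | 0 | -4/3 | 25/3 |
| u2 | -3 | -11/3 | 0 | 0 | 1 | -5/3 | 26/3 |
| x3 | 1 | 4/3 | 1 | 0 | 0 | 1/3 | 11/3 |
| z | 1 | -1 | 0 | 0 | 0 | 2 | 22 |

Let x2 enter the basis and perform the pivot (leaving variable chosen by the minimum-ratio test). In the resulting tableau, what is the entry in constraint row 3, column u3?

Ratio test on column x2 — row 1: entry -10/3 ≤ 0; row 2: entry -11/3 ≤ 0; row 3: (11/3)/(4/3) = 11/4. Minimum is 11/4 at row 3 (x3 leaves); pivot element 4/3.
Divide row 3 by 4/3; eliminate column x2 from the other rows.
In the new row 3, the u3 entry is the old entry divided by the pivot: (1/3)/(4/3) = 1/4.

1/4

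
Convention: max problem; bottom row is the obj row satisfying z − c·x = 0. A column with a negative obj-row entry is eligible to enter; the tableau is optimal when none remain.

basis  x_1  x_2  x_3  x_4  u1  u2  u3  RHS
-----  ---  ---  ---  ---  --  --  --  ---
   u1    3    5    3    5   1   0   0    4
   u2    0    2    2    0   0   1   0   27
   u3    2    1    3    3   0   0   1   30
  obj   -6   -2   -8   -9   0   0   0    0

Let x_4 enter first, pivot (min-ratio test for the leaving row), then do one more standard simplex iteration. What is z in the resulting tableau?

Ratio test on column x_4 — row 1: 4/5 = 4/5; row 2: entry 0 ≤ 0; row 3: 30/3 = 10. Minimum is 4/5 at row 1 (u1 leaves); pivot element 5.
Pivot on row 1; the obj-row RHS becomes 0 − (-9)·(4/5) = 36/5.
Next entering variable (most negative obj-row entry -13/5): x_3.
Ratio test on column x_3 — row 1: (4/5)/(3/5) = 4/3; row 2: 27/2 = 27/2; row 3: (138/5)/(6/5) = 23. Minimum is 4/3 at row 1 (x_4 leaves); pivot element 3/5.
After the second pivot the obj-row RHS is 36/5 − (-13/5)·(4/3) = 32/3.

32/3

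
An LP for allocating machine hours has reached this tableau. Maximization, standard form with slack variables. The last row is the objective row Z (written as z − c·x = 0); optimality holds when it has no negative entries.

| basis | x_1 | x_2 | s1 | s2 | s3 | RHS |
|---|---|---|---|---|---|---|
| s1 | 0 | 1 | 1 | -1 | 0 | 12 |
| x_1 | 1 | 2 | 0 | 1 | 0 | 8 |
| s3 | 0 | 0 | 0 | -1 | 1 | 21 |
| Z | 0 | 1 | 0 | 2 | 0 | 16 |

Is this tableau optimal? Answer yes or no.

Every Z-row coefficient is ≥ 0, so the tableau is optimal.

yes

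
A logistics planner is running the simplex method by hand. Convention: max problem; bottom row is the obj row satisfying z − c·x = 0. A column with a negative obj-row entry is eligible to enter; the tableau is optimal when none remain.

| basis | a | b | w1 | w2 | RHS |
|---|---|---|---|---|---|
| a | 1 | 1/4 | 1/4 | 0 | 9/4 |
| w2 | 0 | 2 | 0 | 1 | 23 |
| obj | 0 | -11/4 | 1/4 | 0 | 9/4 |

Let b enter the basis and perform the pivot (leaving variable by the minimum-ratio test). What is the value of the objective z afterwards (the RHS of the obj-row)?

27

Ratio test on column b — row 1: (9/4)/(1/4) = 9; row 2: 23/2 = 23/2. Minimum is 9 at row 1 (a leaves); pivot element 1/4.
Pivot on row 1; the obj-row RHS becomes 9/4 − (-11/4)·9 = 27.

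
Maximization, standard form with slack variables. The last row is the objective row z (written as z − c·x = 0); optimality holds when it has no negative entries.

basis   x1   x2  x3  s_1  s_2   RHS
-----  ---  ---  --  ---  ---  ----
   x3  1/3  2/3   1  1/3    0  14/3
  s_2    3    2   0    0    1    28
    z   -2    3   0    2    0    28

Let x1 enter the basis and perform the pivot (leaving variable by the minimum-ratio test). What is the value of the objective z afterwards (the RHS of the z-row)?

Ratio test on column x1 — row 1: (14/3)/(1/3) = 14; row 2: 28/3 = 28/3. Minimum is 28/3 at row 2 (s_2 leaves); pivot element 3.
Pivot on row 2; the z-row RHS becomes 28 − (-2)·(28/3) = 140/3.

140/3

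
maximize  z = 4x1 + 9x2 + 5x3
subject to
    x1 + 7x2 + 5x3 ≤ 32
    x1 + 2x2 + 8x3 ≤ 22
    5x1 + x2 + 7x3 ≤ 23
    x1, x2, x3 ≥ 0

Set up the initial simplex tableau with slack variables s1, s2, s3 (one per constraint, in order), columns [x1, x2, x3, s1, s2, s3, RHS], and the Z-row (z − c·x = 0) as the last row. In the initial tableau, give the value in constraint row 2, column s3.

Slack s3 belongs to constraint 3; its column is the unit vector e_3, so the entry in row 2 is 0.

0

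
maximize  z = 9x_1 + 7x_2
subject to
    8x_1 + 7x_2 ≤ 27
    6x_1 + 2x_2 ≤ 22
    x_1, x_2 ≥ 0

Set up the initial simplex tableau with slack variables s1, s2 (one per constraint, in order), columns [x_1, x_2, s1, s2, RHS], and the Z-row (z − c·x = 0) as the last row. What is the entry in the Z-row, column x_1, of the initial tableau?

-9

The Z-row carries the negated objective coefficients: the x_1 entry is -9.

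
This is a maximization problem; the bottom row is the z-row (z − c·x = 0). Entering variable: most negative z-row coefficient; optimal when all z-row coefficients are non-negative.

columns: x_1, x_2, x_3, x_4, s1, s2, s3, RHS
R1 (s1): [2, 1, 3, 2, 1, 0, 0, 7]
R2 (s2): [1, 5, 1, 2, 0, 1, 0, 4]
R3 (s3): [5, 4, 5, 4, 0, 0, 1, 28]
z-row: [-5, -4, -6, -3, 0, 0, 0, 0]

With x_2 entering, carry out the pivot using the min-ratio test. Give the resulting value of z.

Ratio test on column x_2 — row 1: 7/1 = 7; row 2: 4/5 = 4/5; row 3: 28/4 = 7. Minimum is 4/5 at row 2 (s2 leaves); pivot element 5.
Pivot on row 2; the z-row RHS becomes 0 − (-4)·(4/5) = 16/5.

16/5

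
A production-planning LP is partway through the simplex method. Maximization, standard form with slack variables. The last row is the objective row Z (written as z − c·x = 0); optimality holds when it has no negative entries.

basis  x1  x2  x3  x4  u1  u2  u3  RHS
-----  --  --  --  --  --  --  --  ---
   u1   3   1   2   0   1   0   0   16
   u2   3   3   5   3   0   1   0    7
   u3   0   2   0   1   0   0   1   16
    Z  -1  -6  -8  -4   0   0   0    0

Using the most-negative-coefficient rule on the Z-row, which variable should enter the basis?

x3

Negative Z-row entries: x1: -1, x2: -6, x3: -8, x4: -4.
The most negative is -8 in column x3, so x3 enters.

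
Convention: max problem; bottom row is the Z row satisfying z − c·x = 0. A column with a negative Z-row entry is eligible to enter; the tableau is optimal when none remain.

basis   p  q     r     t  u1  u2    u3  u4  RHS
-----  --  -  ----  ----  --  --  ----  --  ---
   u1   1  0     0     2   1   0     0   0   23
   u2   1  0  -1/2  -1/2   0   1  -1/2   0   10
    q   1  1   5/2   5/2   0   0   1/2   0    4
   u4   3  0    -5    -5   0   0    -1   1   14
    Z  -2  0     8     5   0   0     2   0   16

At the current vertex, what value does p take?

0

p is not in the basis, so in the current basic feasible solution p = 0.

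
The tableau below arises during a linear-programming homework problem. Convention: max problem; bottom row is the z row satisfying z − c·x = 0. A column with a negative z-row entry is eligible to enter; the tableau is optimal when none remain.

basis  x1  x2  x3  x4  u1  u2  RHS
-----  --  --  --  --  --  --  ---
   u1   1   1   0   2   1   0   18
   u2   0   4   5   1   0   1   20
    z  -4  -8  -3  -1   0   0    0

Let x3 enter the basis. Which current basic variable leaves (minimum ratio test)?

u2

Column x3 entries and ratios — u1: 0 ≤ 0, skip; u2: 20/5 = 4.
Smallest ratio is 4 in the row of u2, so u2 leaves.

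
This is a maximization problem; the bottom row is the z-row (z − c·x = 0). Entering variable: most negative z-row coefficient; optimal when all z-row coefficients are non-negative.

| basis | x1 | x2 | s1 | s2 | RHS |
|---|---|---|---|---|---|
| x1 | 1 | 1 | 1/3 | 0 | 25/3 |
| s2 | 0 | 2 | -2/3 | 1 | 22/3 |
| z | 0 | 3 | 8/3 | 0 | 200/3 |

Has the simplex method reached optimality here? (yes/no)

yes

Every z-row coefficient is ≥ 0, so the tableau is optimal.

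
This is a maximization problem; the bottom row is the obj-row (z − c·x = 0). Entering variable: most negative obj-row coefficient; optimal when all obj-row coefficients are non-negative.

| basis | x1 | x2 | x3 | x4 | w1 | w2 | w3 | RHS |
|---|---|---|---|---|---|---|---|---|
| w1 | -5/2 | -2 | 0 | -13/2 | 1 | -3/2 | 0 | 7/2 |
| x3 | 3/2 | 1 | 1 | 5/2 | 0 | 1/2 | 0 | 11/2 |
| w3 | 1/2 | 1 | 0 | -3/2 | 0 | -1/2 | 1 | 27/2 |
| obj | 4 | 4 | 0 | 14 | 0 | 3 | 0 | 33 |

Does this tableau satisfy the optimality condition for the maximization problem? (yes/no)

yes

Every obj-row coefficient is ≥ 0, so the tableau is optimal.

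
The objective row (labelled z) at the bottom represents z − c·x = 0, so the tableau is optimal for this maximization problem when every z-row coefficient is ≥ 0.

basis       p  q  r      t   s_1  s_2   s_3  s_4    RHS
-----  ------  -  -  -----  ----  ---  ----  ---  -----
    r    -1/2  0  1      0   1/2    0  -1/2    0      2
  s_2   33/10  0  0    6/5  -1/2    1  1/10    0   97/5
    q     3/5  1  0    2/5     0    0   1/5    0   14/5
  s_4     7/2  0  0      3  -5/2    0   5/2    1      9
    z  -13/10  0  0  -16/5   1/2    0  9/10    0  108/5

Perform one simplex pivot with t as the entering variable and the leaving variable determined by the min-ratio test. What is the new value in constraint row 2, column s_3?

-9/10

Ratio test on column t — row 1: entry 0 ≤ 0; row 2: (97/5)/(6/5) = 97/6; row 3: (14/5)/(2/5) = 7; row 4: 9/3 = 3. Minimum is 3 at row 4 (s_4 leaves); pivot element 3.
Divide row 4 by 3; eliminate column t from the other rows.
Row 2 update in column s_3: 1/10 − (6/5)·(5/6) = -9/10.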